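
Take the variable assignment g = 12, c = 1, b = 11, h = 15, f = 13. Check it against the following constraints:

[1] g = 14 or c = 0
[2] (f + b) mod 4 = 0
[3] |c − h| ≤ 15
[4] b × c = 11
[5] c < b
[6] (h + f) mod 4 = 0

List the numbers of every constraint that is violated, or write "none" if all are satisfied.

Constraint 1 is violated.

[1] g = 12 ≠ 14 and c = 1 ≠ 0; both disjuncts false — does not hold.
[2] f + b = 24; 24 mod 4 = 0 — holds.
[3] |1 − 15| = 14; 14 ≤ 15 — holds.
[4] b × c = 11 × 1 = 11 — holds.
[5] c = 1, b = 11; 1 < 11 — holds.
[6] h + f = 28; 28 mod 4 = 0 — holds.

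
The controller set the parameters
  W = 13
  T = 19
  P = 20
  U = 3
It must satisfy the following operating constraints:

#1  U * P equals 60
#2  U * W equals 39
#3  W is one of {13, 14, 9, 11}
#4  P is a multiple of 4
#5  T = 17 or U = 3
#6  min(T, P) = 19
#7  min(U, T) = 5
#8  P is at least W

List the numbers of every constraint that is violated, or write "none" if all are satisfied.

Constraint 7 is violated.

#1 U * P = 3 * 20 = 60 — satisfied.
#2 U * W = 3 * 13 = 39 — satisfied.
#3 W = 13 is in {13, 14, 9, 11} — satisfied.
#4 20 / 4 = 5, so 4 divides 20 — satisfied.
#5 T = 19 ≠ 17, but U = 3 = 3 (second disjunct) — satisfied.
#6 min(19, 20) = 19 — satisfied.
#7 min(3, 19) = 3, not 5 — violated.
#8 P = 20, W = 13; 20 ≥ 13 — satisfied.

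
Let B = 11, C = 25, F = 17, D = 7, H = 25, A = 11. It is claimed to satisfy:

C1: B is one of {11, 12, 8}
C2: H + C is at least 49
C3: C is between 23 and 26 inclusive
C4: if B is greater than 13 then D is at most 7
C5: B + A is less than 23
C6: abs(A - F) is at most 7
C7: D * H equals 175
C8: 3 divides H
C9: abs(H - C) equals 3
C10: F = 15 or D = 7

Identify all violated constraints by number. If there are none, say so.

C1: B = 11 is in {11, 12, 8} — holds.
C2: H + C = 25 + 25 = 50; 50 ≥ 49 — holds.
C3: C = 25 lies in [23, 26] — holds.
C4: B = 11, not > 13; antecedent false, conditional vacuously true — holds.
C5: B + A = 11 + 11 = 22; 22 < 23 — holds.
C6: abs(11 - 17) = 6; 6 ≤ 7 — holds.
C7: D * H = 7 * 25 = 175 — holds.
C8: 25 = 3*8 + 1, so 3 does not divide 25 — does not hold.
C9: abs(25 - 25) = 0, not 3 — does not hold.
C10: F = 17 ≠ 15, but D = 7 = 7 (second disjunct) — holds.

Violated: 8, 9.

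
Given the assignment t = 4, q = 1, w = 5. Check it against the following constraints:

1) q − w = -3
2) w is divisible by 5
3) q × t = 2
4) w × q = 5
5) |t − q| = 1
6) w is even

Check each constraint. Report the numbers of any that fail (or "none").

The assignment fails constraints 1, 3, 5, and 6.

1) q − w = 1 − 5 = -4, not -3  ✘
2) 5 / 5 = 1, so 5 divides 5  ✔
3) q × t = 1 × 4 = 4, not 2  ✘
4) w × q = 5 × 1 = 5  ✔
5) |4 − 1| = 3, not 1  ✘
6) w = 5 is odd  ✘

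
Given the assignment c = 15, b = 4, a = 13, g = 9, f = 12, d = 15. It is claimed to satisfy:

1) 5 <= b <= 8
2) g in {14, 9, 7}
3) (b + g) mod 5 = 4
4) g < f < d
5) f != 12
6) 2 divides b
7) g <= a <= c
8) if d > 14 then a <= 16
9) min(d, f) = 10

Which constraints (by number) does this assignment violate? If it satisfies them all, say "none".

1) b = 4 is outside [5, 8]  false
2) g = 9 is in {14, 9, 7}  true
3) b + g = 13; 13 mod 5 = 3, not 4  false
4) values 9 < 12 < 15  true
5) f = 12, but 12 is required to differ  false
6) 4 / 2 = 2, so 2 divides 4  true
7) values 9 <= 13 <= 15  true
8) d = 15 > 14, so we need a ≤ 16; a = 13 ≤ 16  true
9) min(15, 12) = 12, not 10  false

Constraints 1, 3, 5, and 9 are violated.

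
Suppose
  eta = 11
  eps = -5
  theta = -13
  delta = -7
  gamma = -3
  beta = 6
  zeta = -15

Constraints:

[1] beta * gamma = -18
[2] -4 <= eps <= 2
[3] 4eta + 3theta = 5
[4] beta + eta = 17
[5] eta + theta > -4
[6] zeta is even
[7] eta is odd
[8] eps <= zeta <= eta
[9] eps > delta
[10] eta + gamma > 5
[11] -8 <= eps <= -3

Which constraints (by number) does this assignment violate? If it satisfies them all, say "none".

[1] beta * gamma = 6 * (-3) = -18  OK
[2] eps = -5 is outside [-4, 2]  FAIL
[3] 4eta + 3theta = 4(11) + 3(-13) = 5  OK
[4] beta + eta = 6 + 11 = 17  OK
[5] eta + theta = 11 + (-13) = -2; -2 > -4  OK
[6] zeta = -15 is odd  FAIL
[7] eta = 11 is odd  OK
[8] values -5, -15, 11; eps = -5 is not <= zeta = -15  FAIL
[9] eps = -5, delta = -7; -5 > -7  OK
[10] eta + gamma = 11 + (-3) = 8; 8 > 5  OK
[11] eps = -5 lies in [-8, -3]  OK

The assignment fails constraints 2, 6, 8.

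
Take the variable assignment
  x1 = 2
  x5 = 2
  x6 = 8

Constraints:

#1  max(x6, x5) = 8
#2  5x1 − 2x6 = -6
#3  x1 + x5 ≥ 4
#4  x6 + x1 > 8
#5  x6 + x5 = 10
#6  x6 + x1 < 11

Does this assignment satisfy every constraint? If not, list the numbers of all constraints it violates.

#1 max(8, 2) = 8  ✔
#2 5x1 − 2x6 = 5(2) − 2(8) = -6  ✔
#3 x1 + x5 = 2 + 2 = 4; 4 ≥ 4  ✔
#4 x6 + x1 = 8 + 2 = 10; 10 > 8  ✔
#5 x6 + x5 = 8 + 2 = 10  ✔
#6 x6 + x1 = 8 + 2 = 10; 10 < 11  ✔

The assignment satisfies every constraint.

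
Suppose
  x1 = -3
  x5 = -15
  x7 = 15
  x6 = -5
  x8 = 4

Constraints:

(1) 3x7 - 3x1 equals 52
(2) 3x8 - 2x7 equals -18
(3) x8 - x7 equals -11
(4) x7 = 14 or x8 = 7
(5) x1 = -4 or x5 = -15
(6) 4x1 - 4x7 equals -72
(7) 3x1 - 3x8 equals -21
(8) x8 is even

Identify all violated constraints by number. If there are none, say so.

(1) 3x7 - 3x1 = 3(15) - 3(-3) = 54, not 52 — does not hold.
(2) 3x8 - 2x7 = 3(4) - 2(15) = -18 — holds.
(3) x8 - x7 = 4 - 15 = -11 — holds.
(4) x7 = 15 ≠ 14 and x8 = 4 ≠ 7; both disjuncts false — does not hold.
(5) x1 = -3 ≠ -4, but x5 = -15 = -15 (second disjunct) — holds.
(6) 4x1 - 4x7 = 4(-3) - 4(15) = -72 — holds.
(7) 3x1 - 3x8 = 3(-3) - 3(4) = -21 — holds.
(8) x8 = 4 is even — holds.

No — constraints 1, 4 are not satisfied.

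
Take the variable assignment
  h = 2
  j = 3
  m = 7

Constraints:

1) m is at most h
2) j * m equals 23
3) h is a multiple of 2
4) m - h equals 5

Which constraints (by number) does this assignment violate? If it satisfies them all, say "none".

1) m = 7, h = 2; 7 > 2 (want ≤) — fails.
2) j * m = 3 * 7 = 21, not 23 — fails.
3) 2 / 2 = 1, so 2 divides 2 — holds.
4) m - h = 7 - 2 = 5 — holds.

The assignment fails constraints 1 and 2.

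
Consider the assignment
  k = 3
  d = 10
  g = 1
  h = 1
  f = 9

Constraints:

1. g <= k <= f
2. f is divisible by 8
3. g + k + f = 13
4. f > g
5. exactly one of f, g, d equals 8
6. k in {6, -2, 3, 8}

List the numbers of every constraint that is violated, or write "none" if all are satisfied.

Constraints 2 and 5 do not hold.

1. values 1 <= 3 <= 9 — holds.
2. 9 = 8*1 + 1, so 8 does not divide 9 — fails.
3. g + k + f = 1 + 3 + 9 = 13 — holds.
4. f = 9, g = 1; 9 > 1 — holds.
5. f=9, g=1, d=10; 0 of them equal 8, not exactly one — fails.
6. k = 3 is in {6, -2, 3, 8} — holds.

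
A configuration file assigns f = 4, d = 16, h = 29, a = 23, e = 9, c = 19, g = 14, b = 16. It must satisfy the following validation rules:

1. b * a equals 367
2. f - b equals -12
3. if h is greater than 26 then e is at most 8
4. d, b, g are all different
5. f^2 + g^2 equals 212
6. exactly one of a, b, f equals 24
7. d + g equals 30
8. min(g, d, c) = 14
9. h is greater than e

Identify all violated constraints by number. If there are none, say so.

1. b * a = 16 * 23 = 368, not 367  ✘
2. f - b = 4 - 16 = -12  ✔
3. h = 29 > 26, so we need e ≤ 8; but e = 9 > 8  ✘
4. d = b = 16, not all different  ✘
5. f^2 + g^2 = 4^2 + 14^2 = 16 + 196 = 212  ✔
6. a=23, b=16, f=4; 0 of them equal 24, not exactly one  ✘
7. d + g = 16 + 14 = 30  ✔
8. min(14, 16, 19) = 14  ✔
9. h = 29, e = 9; 29 > 9  ✔

Constraints 1, 3, 4, 6 do not hold.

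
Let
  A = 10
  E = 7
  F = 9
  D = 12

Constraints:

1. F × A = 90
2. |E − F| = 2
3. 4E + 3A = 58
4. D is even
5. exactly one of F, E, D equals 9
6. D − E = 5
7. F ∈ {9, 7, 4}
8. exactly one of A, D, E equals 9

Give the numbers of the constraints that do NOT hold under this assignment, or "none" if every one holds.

1. F × A = 9 × 10 = 90 — OK.
2. |7 − 9| = 2 — OK.
3. 4E + 3A = 4(7) + 3(10) = 58 — OK.
4. D = 12 is even — OK.
5. F=9, E=7, D=12; 1 of them equals 9 — OK.
6. D − E = 12 − 7 = 5 — OK.
7. F = 9 is in {9, 7, 4} — OK.
8. A=10, D=12, E=7; 0 of them equal 9, not exactly one — violated.

Constraint 8 is violated.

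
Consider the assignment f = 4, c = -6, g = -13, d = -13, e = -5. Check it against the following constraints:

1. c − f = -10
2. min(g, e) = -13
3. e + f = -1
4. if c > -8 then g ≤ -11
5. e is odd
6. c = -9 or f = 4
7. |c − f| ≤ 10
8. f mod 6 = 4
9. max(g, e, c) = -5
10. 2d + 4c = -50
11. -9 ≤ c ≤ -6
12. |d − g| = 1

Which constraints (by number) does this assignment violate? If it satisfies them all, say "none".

1. c − f = -6 − 4 = -10  ✔
2. min(-13, -5) = -13  ✔
3. e + f = -5 + 4 = -1  ✔
4. c = -6 > -8, so we need g ≤ -11; g = -13 ≤ -11  ✔
5. e = -5 is odd  ✔
6. c = -6 ≠ -9, but f = 4 = 4 (second disjunct)  ✔
7. |-6 − 4| = 10; 10 ≤ 10  ✔
8. 4 mod 6 = 4  ✔
9. max(-13, -5, -6) = -5  ✔
10. 2d + 4c = 2(-13) + 4(-6) = -50  ✔
11. c = -6 lies in [-9, -6]  ✔
12. |-13 − (-13)| = 0, not 1  ✘

Constraint 12 is violated.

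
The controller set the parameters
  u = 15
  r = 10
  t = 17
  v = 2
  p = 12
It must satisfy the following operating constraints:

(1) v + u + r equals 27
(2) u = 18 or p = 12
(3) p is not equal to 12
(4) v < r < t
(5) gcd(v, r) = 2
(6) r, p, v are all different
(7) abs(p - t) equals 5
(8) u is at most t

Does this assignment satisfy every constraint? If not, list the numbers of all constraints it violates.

(1) v + u + r = 2 + 15 + 10 = 27 — OK.
(2) u = 15 ≠ 18, but p = 12 = 12 (second disjunct) — OK.
(3) p = 12, but 12 is required to differ — violated.
(4) values 2 < 10 < 17 — OK.
(5) gcd(2, 10) = 2 — OK.
(6) values 10, 12, 2 are pairwise distinct — OK.
(7) abs(12 - 17) = 5 — OK.
(8) u = 15, t = 17; 15 ≤ 17 — OK.

No — constraint 3 is not satisfied.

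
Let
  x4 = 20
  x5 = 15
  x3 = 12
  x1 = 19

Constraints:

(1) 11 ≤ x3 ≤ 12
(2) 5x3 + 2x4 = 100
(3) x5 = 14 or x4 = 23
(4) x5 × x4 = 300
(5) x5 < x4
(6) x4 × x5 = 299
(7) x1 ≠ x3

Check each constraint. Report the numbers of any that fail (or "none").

The assignment fails constraints 3 and 6.

(1) x3 = 12 lies in [11, 12] — holds.
(2) 5x3 + 2x4 = 5(12) + 2(20) = 100 — holds.
(3) x5 = 15 ≠ 14 and x4 = 20 ≠ 23; both disjuncts false — does not hold.
(4) x5 × x4 = 15 × 20 = 300 — holds.
(5) x5 = 15, x4 = 20; 15 < 20 — holds.
(6) x4 × x5 = 20 × 15 = 300, not 299 — does not hold.
(7) x1 = 19, x3 = 12; distinct — holds.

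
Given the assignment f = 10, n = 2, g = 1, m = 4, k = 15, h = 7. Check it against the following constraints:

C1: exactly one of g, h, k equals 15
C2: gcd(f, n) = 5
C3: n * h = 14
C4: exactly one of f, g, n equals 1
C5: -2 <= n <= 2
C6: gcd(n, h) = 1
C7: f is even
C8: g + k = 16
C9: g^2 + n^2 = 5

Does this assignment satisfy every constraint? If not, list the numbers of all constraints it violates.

C1: g=1, h=7, k=15; 1 of them equals 15  holds
C2: gcd(10, 2) = 2, not 5  fails
C3: n * h = 2 * 7 = 14  holds
C4: f=10, g=1, n=2; 1 of them equals 1  holds
C5: n = 2 lies in [-2, 2]  holds
C6: gcd(2, 7) = 1  holds
C7: f = 10 is even  holds
C8: g + k = 1 + 15 = 16  holds
C9: g^2 + n^2 = 1^2 + 2^2 = 1 + 4 = 5  holds

Constraint 2 is violated.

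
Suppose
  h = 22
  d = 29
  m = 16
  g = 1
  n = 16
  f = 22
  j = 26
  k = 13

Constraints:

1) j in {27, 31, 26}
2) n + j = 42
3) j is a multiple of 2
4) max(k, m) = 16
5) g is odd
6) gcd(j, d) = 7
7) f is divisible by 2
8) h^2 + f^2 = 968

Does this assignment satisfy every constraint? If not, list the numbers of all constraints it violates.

1) j = 26 is in {27, 31, 26} — OK.
2) n + j = 16 + 26 = 42 — OK.
3) 26 / 2 = 13, so 2 divides 26 — OK.
4) max(13, 16) = 16 — OK.
5) g = 1 is odd — OK.
6) gcd(26, 29) = 1, not 7 — violated.
7) 22 / 2 = 11, so 2 divides 22 — OK.
8) h^2 + f^2 = 22^2 + 22^2 = 484 + 484 = 968 — OK.

The assignment fails constraint 6.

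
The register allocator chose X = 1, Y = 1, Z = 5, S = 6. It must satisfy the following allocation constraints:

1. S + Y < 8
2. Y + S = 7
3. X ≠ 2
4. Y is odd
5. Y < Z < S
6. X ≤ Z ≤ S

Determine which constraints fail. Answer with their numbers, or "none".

The assignment satisfies every constraint.

1. S + Y = 6 + 1 = 7; 7 < 8  ✔
2. Y + S = 1 + 6 = 7  ✔
3. X = 1, and 1 ≠ 2  ✔
4. Y = 1 is odd  ✔
5. values 1 < 5 < 6  ✔
6. values 1 ≤ 5 ≤ 6  ✔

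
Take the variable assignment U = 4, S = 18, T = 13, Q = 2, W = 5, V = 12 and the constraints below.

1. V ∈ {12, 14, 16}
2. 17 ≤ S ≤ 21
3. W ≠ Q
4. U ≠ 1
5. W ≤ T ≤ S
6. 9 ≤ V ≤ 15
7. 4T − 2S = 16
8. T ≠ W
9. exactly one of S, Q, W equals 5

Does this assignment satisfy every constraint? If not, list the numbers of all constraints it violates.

The assignment satisfies every constraint.

1. V = 12 is in {12, 14, 16} — satisfied.
2. S = 18 lies in [17, 21] — satisfied.
3. W = 5, Q = 2; distinct — satisfied.
4. U = 4, and 4 ≠ 1 — satisfied.
5. values 5 ≤ 13 ≤ 18 — satisfied.
6. V = 12 lies in [9, 15] — satisfied.
7. 4T − 2S = 4(13) − 2(18) = 16 — satisfied.
8. T = 13, W = 5; distinct — satisfied.
9. S=18, Q=2, W=5; 1 of them equals 5 — satisfied.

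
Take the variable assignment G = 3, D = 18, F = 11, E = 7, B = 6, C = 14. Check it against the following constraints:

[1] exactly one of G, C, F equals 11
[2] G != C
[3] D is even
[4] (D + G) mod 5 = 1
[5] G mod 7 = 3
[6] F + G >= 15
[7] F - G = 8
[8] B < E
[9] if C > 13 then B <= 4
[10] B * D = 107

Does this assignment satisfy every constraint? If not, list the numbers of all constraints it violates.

The assignment fails constraints 6, 9, 10.

[1] G=3, C=14, F=11; 1 of them equals 11 — holds.
[2] G = 3, C = 14; distinct — holds.
[3] D = 18 is even — holds.
[4] D + G = 21; 21 mod 5 = 1 — holds.
[5] 3 mod 7 = 3 — holds.
[6] F + G = 11 + 3 = 14; 14 < 15, bound 15 not met — does not hold.
[7] F - G = 11 - 3 = 8 — holds.
[8] B = 6, E = 7; 6 < 7 — holds.
[9] C = 14 > 13, so we need B ≤ 4; but B = 6 > 4 — does not hold.
[10] B * D = 6 * 18 = 108, not 107 — does not hold.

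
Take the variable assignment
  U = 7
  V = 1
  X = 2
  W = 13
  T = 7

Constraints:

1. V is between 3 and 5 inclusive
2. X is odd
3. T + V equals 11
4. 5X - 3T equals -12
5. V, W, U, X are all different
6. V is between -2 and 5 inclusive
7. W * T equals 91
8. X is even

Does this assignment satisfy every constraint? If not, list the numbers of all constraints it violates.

1. V = 1 is outside [3, 5] — fails.
2. X = 2 is even — fails.
3. T + V = 7 + 1 = 8, not 11 — fails.
4. 5X - 3T = 5(2) - 3(7) = -11, not -12 — fails.
5. values 1, 13, 7, 2 are pairwise distinct — holds.
6. V = 1 lies in [-2, 5] — holds.
7. W * T = 13 * 7 = 91 — holds.
8. X = 2 is even — holds.

Constraints 1, 2, 3, and 4 are violated.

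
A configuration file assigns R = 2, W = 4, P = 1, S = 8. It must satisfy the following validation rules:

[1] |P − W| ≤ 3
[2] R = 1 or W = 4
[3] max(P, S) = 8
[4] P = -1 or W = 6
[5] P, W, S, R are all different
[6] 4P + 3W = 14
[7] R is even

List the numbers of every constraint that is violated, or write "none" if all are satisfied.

Constraints 4 and 6 do not hold.

[1] |1 − 4| = 3; 3 ≤ 3 — OK.
[2] R = 2 ≠ 1, but W = 4 = 4 (second disjunct) — OK.
[3] max(1, 8) = 8 — OK.
[4] P = 1 ≠ -1 and W = 4 ≠ 6; both disjuncts false — violated.
[5] values 1, 4, 8, 2 are pairwise distinct — OK.
[6] 4P + 3W = 4(1) + 3(4) = 16, not 14 — violated.
[7] R = 2 is even — OK.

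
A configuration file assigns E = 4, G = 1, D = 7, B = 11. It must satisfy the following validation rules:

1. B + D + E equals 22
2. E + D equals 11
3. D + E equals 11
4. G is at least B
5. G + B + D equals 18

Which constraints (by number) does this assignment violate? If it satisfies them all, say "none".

Constraints 4, 5 do not hold.

1. B + D + E = 11 + 7 + 4 = 22 — holds.
2. E + D = 4 + 7 = 11 — holds.
3. D + E = 7 + 4 = 11 — holds.
4. G = 1, B = 11; 1 < 11 (want ≥) — does not hold.
5. G + B + D = 1 + 11 + 7 = 19, not 18 — does not hold.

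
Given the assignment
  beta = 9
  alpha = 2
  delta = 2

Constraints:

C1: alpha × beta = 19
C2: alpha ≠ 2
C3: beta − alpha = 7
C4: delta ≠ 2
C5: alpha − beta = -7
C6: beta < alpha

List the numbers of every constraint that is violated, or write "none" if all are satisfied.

Constraints 1, 2, 4, and 6 do not hold.

C1: alpha × beta = 2 × 9 = 18, not 19  fails
C2: alpha = 2, but 2 is required to differ  fails
C3: beta − alpha = 9 − 2 = 7  holds
C4: delta = 2, but 2 is required to differ  fails
C5: alpha − beta = 2 − 9 = -7  holds
C6: beta = 9, alpha = 2; 9 ≥ 2 (want <)  fails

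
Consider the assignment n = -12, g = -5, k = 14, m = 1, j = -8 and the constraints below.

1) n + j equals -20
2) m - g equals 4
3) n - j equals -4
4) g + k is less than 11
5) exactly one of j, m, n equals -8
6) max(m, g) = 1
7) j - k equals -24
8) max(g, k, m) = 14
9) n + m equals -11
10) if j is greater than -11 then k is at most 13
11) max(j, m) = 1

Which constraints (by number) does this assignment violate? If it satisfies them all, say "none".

1) n + j = -12 + (-8) = -20 — OK.
2) m - g = 1 - (-5) = 6, not 4 — violated.
3) n - j = -12 - (-8) = -4 — OK.
4) g + k = -5 + 14 = 9; 9 < 11 — OK.
5) j=-8, m=1, n=-12; 1 of them equals -8 — OK.
6) max(1, -5) = 1 — OK.
7) j - k = -8 - 14 = -22, not -24 — violated.
8) max(-5, 14, 1) = 14 — OK.
9) n + m = -12 + 1 = -11 — OK.
10) j = -8 > -11, so we need k ≤ 13; but k = 14 > 13 — violated.
11) max(-8, 1) = 1 — OK.

The assignment fails constraints 2, 7, 10.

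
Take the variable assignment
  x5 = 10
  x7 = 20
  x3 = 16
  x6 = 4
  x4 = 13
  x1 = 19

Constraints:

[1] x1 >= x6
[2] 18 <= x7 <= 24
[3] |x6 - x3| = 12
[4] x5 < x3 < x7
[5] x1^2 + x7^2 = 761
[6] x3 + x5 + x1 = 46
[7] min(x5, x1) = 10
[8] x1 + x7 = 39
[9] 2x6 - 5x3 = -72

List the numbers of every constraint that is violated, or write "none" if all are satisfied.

Constraint 6 is violated.

[1] x1 = 19, x6 = 4; 19 ≥ 4 — holds.
[2] x7 = 20 lies in [18, 24] — holds.
[3] |4 - 16| = 12 — holds.
[4] values 10 < 16 < 20 — holds.
[5] x1^2 + x7^2 = 19^2 + 20^2 = 361 + 400 = 761 — holds.
[6] x3 + x5 + x1 = 16 + 10 + 19 = 45, not 46 — does not hold.
[7] min(10, 19) = 10 — holds.
[8] x1 + x7 = 19 + 20 = 39 — holds.
[9] 2x6 - 5x3 = 2(4) - 5(16) = -72 — holds.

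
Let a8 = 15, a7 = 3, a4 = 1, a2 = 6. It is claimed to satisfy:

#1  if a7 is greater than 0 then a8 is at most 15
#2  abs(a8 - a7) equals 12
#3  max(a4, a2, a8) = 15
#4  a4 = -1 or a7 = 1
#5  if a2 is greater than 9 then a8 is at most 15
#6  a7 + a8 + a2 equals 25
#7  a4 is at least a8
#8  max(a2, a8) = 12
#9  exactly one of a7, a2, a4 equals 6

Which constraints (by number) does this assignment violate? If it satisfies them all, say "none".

No — constraints 4, 6, 7, and 8 are not satisfied.

#1 a7 = 3 > 0, so we need a8 ≤ 15; a8 = 15 ≤ 15  ✓
#2 abs(15 - 3) = 12  ✓
#3 max(1, 6, 15) = 15  ✓
#4 a4 = 1 ≠ -1 and a7 = 3 ≠ 1; both disjuncts false  ✗
#5 a2 = 6, not > 9; antecedent false, conditional vacuously true  ✓
#6 a7 + a8 + a2 = 3 + 15 + 6 = 24, not 25  ✗
#7 a4 = 1, a8 = 15; 1 < 15 (want ≥)  ✗
#8 max(6, 15) = 15, not 12  ✗
#9 a7=3, a2=6, a4=1; 1 of them equals 6  ✓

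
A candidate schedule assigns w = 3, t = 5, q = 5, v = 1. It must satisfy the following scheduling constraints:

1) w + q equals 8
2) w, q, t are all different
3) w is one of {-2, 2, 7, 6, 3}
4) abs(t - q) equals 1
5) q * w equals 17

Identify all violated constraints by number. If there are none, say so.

1) w + q = 3 + 5 = 8 — holds.
2) q = t = 5, not all different — does not hold.
3) w = 3 is in {-2, 2, 7, 6, 3} — holds.
4) abs(5 - 5) = 0, not 1 — does not hold.
5) q * w = 5 * 3 = 15, not 17 — does not hold.

Constraints 2, 4, 5 do not hold.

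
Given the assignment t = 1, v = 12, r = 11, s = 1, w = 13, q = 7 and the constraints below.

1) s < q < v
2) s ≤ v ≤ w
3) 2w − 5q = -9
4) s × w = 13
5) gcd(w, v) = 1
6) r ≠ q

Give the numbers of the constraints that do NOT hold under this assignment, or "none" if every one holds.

1) values 1 < 7 < 12  yes
2) values 1 ≤ 12 ≤ 13  yes
3) 2w − 5q = 2(13) − 5(7) = -9  yes
4) s × w = 1 × 13 = 13  yes
5) gcd(13, 12) = 1  yes
6) r = 11, q = 7; distinct  yes

No violations.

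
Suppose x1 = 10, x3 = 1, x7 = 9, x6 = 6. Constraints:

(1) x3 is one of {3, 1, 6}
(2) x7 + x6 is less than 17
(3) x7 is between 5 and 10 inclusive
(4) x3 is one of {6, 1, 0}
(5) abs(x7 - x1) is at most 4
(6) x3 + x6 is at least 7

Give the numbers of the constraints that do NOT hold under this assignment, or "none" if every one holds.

The assignment satisfies every constraint.

(1) x3 = 1 is in {3, 1, 6}  holds
(2) x7 + x6 = 9 + 6 = 15; 15 < 17  holds
(3) x7 = 9 lies in [5, 10]  holds
(4) x3 = 1 is in {6, 1, 0}  holds
(5) abs(9 - 10) = 1; 1 ≤ 4  holds
(6) x3 + x6 = 1 + 6 = 7; 7 ≥ 7  holds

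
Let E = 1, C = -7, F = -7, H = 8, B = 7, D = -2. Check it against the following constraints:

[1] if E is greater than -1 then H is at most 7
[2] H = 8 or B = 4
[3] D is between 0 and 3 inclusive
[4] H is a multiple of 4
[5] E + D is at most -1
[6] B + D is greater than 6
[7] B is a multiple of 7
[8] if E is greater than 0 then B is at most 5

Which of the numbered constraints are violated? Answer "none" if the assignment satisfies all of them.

No — constraints 1, 3, 6, and 8 are not satisfied.

[1] E = 1 > -1, so we need H ≤ 7; but H = 8 > 7 — does not hold.
[2] H = 8 = 8 (first disjunct) — holds.
[3] D = -2 is outside [0, 3] — does not hold.
[4] 8 / 4 = 2, so 4 divides 8 — holds.
[5] E + D = 1 + (-2) = -1; -1 ≤ -1 — holds.
[6] B + D = 7 + (-2) = 5; 5 ≤ 6, bound 6 not met — does not hold.
[7] 7 / 7 = 1, so 7 divides 7 — holds.
[8] E = 1 > 0, so we need B ≤ 5; but B = 7 > 5 — does not hold.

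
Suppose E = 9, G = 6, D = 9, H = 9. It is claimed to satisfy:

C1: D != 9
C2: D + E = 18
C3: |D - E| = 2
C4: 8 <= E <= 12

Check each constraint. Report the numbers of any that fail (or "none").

C1: D = 9, but 9 is required to differ — violated.
C2: D + E = 9 + 9 = 18 — OK.
C3: |9 - 9| = 0, not 2 — violated.
C4: E = 9 lies in [8, 12] — OK.

Violated: 1 and 3.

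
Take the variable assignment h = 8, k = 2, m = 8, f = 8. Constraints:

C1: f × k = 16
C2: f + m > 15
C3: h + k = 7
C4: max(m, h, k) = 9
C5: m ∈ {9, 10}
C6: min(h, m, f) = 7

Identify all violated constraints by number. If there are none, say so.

Constraints 3, 4, 5, and 6 do not hold.

C1: f × k = 8 × 2 = 16  holds
C2: f + m = 8 + 8 = 16; 16 > 15  holds
C3: h + k = 8 + 2 = 10, not 7  fails
C4: max(8, 8, 2) = 8, not 9  fails
C5: m = 8 is not in {9, 10}  fails
C6: min(8, 8, 8) = 8, not 7  fails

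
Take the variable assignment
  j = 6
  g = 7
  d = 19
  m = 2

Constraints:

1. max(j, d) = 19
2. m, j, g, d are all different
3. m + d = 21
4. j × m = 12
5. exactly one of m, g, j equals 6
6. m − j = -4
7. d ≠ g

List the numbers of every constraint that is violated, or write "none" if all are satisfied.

1. max(6, 19) = 19 — OK.
2. values 2, 6, 7, 19 are pairwise distinct — OK.
3. m + d = 2 + 19 = 21 — OK.
4. j × m = 6 × 2 = 12 — OK.
5. m=2, g=7, j=6; 1 of them equals 6 — OK.
6. m − j = 2 − 6 = -4 — OK.
7. d = 19, g = 7; distinct — OK.

No violations.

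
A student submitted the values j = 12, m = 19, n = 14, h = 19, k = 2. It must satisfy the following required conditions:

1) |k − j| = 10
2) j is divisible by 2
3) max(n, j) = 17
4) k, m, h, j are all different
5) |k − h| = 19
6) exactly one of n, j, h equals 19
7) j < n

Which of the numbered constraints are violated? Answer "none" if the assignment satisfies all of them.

1) |2 − 12| = 10 — holds.
2) 12 / 2 = 6, so 2 divides 12 — holds.
3) max(14, 12) = 14, not 17 — fails.
4) m = h = 19, not all different — fails.
5) |2 − 19| = 17, not 19 — fails.
6) n=14, j=12, h=19; 1 of them equals 19 — holds.
7) j = 12, n = 14; 12 < 14 — holds.

Constraints 3, 4, and 5 are violated.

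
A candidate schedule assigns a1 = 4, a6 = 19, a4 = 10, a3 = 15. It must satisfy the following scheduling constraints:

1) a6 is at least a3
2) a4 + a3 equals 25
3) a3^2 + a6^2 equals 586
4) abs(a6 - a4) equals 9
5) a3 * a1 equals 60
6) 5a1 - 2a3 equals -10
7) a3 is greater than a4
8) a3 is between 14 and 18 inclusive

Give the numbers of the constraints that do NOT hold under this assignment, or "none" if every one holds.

1) a6 = 19, a3 = 15; 19 ≥ 15  holds
2) a4 + a3 = 10 + 15 = 25  holds
3) a3^2 + a6^2 = 15^2 + 19^2 = 225 + 361 = 586  holds
4) abs(19 - 10) = 9  holds
5) a3 * a1 = 15 * 4 = 60  holds
6) 5a1 - 2a3 = 5(4) - 2(15) = -10  holds
7) a3 = 15, a4 = 10; 15 > 10  holds
8) a3 = 15 lies in [14, 18]  holds

The assignment satisfies every constraint.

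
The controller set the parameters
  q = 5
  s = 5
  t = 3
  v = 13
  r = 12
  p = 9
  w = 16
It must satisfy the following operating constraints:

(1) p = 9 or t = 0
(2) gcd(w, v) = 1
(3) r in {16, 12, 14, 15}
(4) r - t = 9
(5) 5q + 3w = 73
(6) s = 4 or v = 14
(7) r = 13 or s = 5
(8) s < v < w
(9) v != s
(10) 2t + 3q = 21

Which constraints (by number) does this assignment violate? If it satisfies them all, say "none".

(1) p = 9 = 9 (first disjunct)  OK
(2) gcd(16, 13) = 1  OK
(3) r = 12 is in {16, 12, 14, 15}  OK
(4) r - t = 12 - 3 = 9  OK
(5) 5q + 3w = 5(5) + 3(16) = 73  OK
(6) s = 5 ≠ 4 and v = 13 ≠ 14; both disjuncts false  FAIL
(7) r = 12 ≠ 13, but s = 5 = 5 (second disjunct)  OK
(8) values 5 < 13 < 16  OK
(9) v = 13, s = 5; distinct  OK
(10) 2t + 3q = 2(3) + 3(5) = 21  OK

Constraint 6 is violated.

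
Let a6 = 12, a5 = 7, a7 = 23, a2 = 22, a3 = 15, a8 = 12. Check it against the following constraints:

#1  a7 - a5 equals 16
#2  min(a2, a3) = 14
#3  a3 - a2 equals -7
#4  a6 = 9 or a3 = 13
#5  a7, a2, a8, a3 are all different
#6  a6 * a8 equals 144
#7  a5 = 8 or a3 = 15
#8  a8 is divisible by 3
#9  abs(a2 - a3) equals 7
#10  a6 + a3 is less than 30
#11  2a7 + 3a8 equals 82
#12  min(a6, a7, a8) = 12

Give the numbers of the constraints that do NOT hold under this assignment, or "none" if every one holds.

Violated: 2, 4.

#1 a7 - a5 = 23 - 7 = 16  holds
#2 min(22, 15) = 15, not 14  fails
#3 a3 - a2 = 15 - 22 = -7  holds
#4 a6 = 12 ≠ 9 and a3 = 15 ≠ 13; both disjuncts false  fails
#5 values 23, 22, 12, 15 are pairwise distinct  holds
#6 a6 * a8 = 12 * 12 = 144  holds
#7 a5 = 7 ≠ 8, but a3 = 15 = 15 (second disjunct)  holds
#8 12 / 3 = 4, so 3 divides 12  holds
#9 abs(22 - 15) = 7  holds
#10 a6 + a3 = 12 + 15 = 27; 27 < 30  holds
#11 2a7 + 3a8 = 2(23) + 3(12) = 82  holds
#12 min(12, 23, 12) = 12  holds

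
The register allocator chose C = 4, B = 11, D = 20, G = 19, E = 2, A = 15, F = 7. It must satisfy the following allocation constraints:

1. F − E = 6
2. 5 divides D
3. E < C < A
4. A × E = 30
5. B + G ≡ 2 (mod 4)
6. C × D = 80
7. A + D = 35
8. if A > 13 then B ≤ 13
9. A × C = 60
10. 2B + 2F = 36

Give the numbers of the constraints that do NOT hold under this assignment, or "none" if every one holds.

No — constraint 1 is not satisfied.

1. F − E = 7 − 2 = 5, not 6 — fails.
2. 20 / 5 = 4, so 5 divides 20 — holds.
3. values 2 < 4 < 15 — holds.
4. A × E = 15 × 2 = 30 — holds.
5. B + G = 30; 30 mod 4 = 2 — holds.
6. C × D = 4 × 20 = 80 — holds.
7. A + D = 15 + 20 = 35 — holds.
8. A = 15 > 13, so we need B ≤ 13; B = 11 ≤ 13 — holds.
9. A × C = 15 × 4 = 60 — holds.
10. 2B + 2F = 2(11) + 2(7) = 36 — holds.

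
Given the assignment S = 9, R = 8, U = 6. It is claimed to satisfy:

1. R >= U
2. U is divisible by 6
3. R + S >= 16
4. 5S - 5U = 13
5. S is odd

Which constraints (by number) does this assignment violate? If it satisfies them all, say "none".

1. R = 8, U = 6; 8 ≥ 6 — OK.
2. 6 / 6 = 1, so 6 divides 6 — OK.
3. R + S = 8 + 9 = 17; 17 ≥ 16 — OK.
4. 5S - 5U = 5(9) - 5(6) = 15, not 13 — violated.
5. S = 9 is odd — OK.

No — constraint 4 is not satisfied.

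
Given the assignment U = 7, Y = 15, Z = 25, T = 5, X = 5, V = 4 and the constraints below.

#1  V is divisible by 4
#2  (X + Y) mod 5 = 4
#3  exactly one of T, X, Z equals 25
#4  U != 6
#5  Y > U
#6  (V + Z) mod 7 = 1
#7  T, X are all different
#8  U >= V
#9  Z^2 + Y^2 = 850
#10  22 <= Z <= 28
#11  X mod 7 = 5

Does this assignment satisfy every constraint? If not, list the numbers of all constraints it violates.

Constraints 2 and 7 are violated.

#1 4 / 4 = 1, so 4 divides 4  OK
#2 X + Y = 20; 20 mod 5 = 0, not 4  FAIL
#3 T=5, X=5, Z=25; 1 of them equals 25  OK
#4 U = 7, and 7 ≠ 6  OK
#5 Y = 15, U = 7; 15 > 7  OK
#6 V + Z = 29; 29 mod 7 = 1  OK
#7 T = X = 5, not all different  FAIL
#8 U = 7, V = 4; 7 ≥ 4  OK
#9 Z^2 + Y^2 = 25^2 + 15^2 = 625 + 225 = 850  OK
#10 Z = 25 lies in [22, 28]  OK
#11 5 mod 7 = 5  OK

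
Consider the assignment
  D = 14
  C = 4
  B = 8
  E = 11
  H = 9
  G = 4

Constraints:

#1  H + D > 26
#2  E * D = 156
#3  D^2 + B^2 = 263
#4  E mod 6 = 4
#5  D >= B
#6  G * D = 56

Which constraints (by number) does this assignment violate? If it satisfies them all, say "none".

No — constraints 1, 2, 3, and 4 are not satisfied.

#1 H + D = 9 + 14 = 23; 23 ≤ 26, bound 26 not met — violated.
#2 E * D = 11 * 14 = 154, not 156 — violated.
#3 D^2 + B^2 = 14^2 + 8^2 = 196 + 64 = 260, not 263 — violated.
#4 11 mod 6 = 5, not 4 — violated.
#5 D = 14, B = 8; 14 ≥ 8 — satisfied.
#6 G * D = 4 * 14 = 56 — satisfied.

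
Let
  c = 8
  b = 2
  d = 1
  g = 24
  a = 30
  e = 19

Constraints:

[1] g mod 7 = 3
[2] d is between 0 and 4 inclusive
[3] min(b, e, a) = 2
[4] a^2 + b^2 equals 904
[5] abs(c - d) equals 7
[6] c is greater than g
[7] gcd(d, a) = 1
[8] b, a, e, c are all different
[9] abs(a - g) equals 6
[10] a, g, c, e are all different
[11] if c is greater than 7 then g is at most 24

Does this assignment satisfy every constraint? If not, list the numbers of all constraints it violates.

[1] 24 mod 7 = 3 — holds.
[2] d = 1 lies in [0, 4] — holds.
[3] min(2, 19, 30) = 2 — holds.
[4] a^2 + b^2 = 30^2 + 2^2 = 900 + 4 = 904 — holds.
[5] abs(8 - 1) = 7 — holds.
[6] c = 8, g = 24; 8 ≤ 24 (want >) — does not hold.
[7] gcd(1, 30) = 1 — holds.
[8] values 2, 30, 19, 8 are pairwise distinct — holds.
[9] abs(30 - 24) = 6 — holds.
[10] values 30, 24, 8, 19 are pairwise distinct — holds.
[11] c = 8 > 7, so we need g ≤ 24; g = 24 ≤ 24 — holds.

Constraint 6 does not hold.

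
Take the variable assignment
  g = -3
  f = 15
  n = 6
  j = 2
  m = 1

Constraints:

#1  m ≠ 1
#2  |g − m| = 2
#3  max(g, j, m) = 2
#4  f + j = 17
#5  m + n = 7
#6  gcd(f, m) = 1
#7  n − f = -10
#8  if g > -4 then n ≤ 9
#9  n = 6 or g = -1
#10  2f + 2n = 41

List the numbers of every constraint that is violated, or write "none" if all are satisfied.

#1 m = 1, but 1 is required to differ — violated.
#2 |-3 − 1| = 4, not 2 — violated.
#3 max(-3, 2, 1) = 2 — satisfied.
#4 f + j = 15 + 2 = 17 — satisfied.
#5 m + n = 1 + 6 = 7 — satisfied.
#6 gcd(15, 1) = 1 — satisfied.
#7 n − f = 6 − 15 = -9, not -10 — violated.
#8 g = -3 > -4, so we need n ≤ 9; n = 6 ≤ 9 — satisfied.
#9 n = 6 = 6 (first disjunct) — satisfied.
#10 2f + 2n = 2(15) + 2(6) = 42, not 41 — violated.

The assignment fails constraints 1, 2, 7, 10.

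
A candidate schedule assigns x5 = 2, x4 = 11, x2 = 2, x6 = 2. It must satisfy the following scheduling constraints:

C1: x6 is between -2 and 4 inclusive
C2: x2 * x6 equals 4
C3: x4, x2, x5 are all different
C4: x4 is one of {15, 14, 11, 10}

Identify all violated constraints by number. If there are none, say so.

No — constraint 3 is not satisfied.

C1: x6 = 2 lies in [-2, 4]  true
C2: x2 * x6 = 2 * 2 = 4  true
C3: x2 = x5 = 2, not all different  false
C4: x4 = 11 is in {15, 14, 11, 10}  true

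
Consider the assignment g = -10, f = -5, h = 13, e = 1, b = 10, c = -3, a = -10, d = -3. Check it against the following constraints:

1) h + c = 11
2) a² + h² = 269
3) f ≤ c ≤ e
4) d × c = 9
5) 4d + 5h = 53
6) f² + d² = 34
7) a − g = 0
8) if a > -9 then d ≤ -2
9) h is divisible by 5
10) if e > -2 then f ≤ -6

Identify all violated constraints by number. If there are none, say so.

1) h + c = 13 + (-3) = 10, not 11  no
2) a² + h² = (-10)² + 13² = 100 + 169 = 269  yes
3) values -5 ≤ -3 ≤ 1  yes
4) d × c = -3 × (-3) = 9  yes
5) 4d + 5h = 4(-3) + 5(13) = 53  yes
6) f² + d² = (-5)² + (-3)² = 25 + 9 = 34  yes
7) a − g = -10 − (-10) = 0  yes
8) a = -10, not > -9; antecedent false, conditional vacuously true  yes
9) 13 = 5×2 + 3, so 5 does not divide 13  no
10) e = 1 > -2, so we need f ≤ -6; but f = -5 > -6  no

No — constraints 1, 9, 10 are not satisfied.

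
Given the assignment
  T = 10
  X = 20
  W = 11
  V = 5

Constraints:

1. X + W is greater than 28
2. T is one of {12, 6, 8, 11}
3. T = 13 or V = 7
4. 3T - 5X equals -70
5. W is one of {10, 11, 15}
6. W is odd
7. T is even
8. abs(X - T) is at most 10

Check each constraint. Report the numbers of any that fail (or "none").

No — constraints 2, 3 are not satisfied.

1. X + W = 20 + 11 = 31; 31 > 28  ✔
2. T = 10 is not in {12, 6, 8, 11}  ✘
3. T = 10 ≠ 13 and V = 5 ≠ 7; both disjuncts false  ✘
4. 3T - 5X = 3(10) - 5(20) = -70  ✔
5. W = 11 is in {10, 11, 15}  ✔
6. W = 11 is odd  ✔
7. T = 10 is even  ✔
8. abs(20 - 10) = 10; 10 ≤ 10  ✔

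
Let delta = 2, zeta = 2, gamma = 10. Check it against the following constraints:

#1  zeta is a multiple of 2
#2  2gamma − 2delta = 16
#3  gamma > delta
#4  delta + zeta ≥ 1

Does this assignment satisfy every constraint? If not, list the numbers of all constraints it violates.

No violations.

#1 2 / 2 = 1, so 2 divides 2 — OK.
#2 2gamma − 2delta = 2(10) − 2(2) = 16 — OK.
#3 gamma = 10, delta = 2; 10 > 2 — OK.
#4 delta + zeta = 2 + 2 = 4; 4 ≥ 1 — OK.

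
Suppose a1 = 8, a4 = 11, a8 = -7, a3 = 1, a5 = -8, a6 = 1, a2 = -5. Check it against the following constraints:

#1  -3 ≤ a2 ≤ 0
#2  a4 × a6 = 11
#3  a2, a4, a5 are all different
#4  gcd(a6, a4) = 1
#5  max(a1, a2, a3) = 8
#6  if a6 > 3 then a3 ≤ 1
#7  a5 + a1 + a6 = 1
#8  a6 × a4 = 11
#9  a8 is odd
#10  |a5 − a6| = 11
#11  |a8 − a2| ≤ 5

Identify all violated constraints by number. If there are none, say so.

No — constraints 1, 10 are not satisfied.

#1 a2 = -5 is outside [-3, 0] — does not hold.
#2 a4 × a6 = 11 × 1 = 11 — holds.
#3 values -5, 11, -8 are pairwise distinct — holds.
#4 gcd(1, 11) = 1 — holds.
#5 max(8, -5, 1) = 8 — holds.
#6 a6 = 1, not > 3; antecedent false, conditional vacuously true — holds.
#7 a5 + a1 + a6 = -8 + 8 + 1 = 1 — holds.
#8 a6 × a4 = 1 × 11 = 11 — holds.
#9 a8 = -7 is odd — holds.
#10 |-8 − 1| = 9, not 11 — does not hold.
#11 |-7 − (-5)| = 2; 2 ≤ 5 — holds.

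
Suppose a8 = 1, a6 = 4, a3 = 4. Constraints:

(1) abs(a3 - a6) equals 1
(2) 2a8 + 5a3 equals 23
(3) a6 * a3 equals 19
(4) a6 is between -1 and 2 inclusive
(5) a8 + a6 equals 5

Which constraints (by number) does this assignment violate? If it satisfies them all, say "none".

(1) abs(4 - 4) = 0, not 1  no
(2) 2a8 + 5a3 = 2(1) + 5(4) = 22, not 23  no
(3) a6 * a3 = 4 * 4 = 16, not 19  no
(4) a6 = 4 is outside [-1, 2]  no
(5) a8 + a6 = 1 + 4 = 5  yes

No — constraints 1, 2, 3, 4 are not satisfied.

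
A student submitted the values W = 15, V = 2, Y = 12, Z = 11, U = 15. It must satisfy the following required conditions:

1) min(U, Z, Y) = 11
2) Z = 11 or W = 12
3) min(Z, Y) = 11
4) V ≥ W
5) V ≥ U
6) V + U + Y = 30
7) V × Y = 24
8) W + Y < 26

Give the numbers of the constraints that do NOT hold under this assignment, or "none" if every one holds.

Constraints 4, 5, 6, and 8 are violated.

1) min(15, 11, 12) = 11 — holds.
2) Z = 11 = 11 (first disjunct) — holds.
3) min(11, 12) = 11 — holds.
4) V = 2, W = 15; 2 < 15 (want ≥) — fails.
5) V = 2, U = 15; 2 < 15 (want ≥) — fails.
6) V + U + Y = 2 + 15 + 12 = 29, not 30 — fails.
7) V × Y = 2 × 12 = 24 — holds.
8) W + Y = 15 + 12 = 27; 27 ≥ 26, bound 26 not met — fails.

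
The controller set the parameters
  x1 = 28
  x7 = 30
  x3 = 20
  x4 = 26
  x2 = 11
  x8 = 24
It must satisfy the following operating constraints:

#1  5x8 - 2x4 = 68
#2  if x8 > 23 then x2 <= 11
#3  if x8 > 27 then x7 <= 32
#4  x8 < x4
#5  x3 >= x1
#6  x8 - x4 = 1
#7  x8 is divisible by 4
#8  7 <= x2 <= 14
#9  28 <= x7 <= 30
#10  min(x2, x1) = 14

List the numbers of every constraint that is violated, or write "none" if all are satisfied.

#1 5x8 - 2x4 = 5(24) - 2(26) = 68 — holds.
#2 x8 = 24 > 23, so we need x2 ≤ 11; x2 = 11 ≤ 11 — holds.
#3 x8 = 24, not > 27; antecedent false, conditional vacuously true — holds.
#4 x8 = 24, x4 = 26; 24 < 26 — holds.
#5 x3 = 20, x1 = 28; 20 < 28 (want ≥) — fails.
#6 x8 - x4 = 24 - 26 = -2, not 1 — fails.
#7 24 / 4 = 6, so 4 divides 24 — holds.
#8 x2 = 11 lies in [7, 14] — holds.
#9 x7 = 30 lies in [28, 30] — holds.
#10 min(11, 28) = 11, not 14 — fails.

Violated: 5, 6, 10.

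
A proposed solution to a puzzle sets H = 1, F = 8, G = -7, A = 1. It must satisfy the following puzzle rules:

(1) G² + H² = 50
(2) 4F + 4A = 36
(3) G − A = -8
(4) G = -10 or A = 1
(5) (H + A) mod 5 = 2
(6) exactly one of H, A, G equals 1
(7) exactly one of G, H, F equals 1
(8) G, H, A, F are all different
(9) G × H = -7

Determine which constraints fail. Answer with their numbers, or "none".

Constraints 6, 8 do not hold.

(1) G² + H² = (-7)² + 1² = 49 + 1 = 50 — holds.
(2) 4F + 4A = 4(8) + 4(1) = 36 — holds.
(3) G − A = -7 − 1 = -8 — holds.
(4) G = -7 ≠ -10, but A = 1 = 1 (second disjunct) — holds.
(5) H + A = 2; 2 mod 5 = 2 — holds.
(6) H=1, A=1, G=-7; 2 of them equal 1, not exactly one — does not hold.
(7) G=-7, H=1, F=8; 1 of them equals 1 — holds.
(8) H = A = 1, not all different — does not hold.
(9) G × H = -7 × 1 = -7 — holds.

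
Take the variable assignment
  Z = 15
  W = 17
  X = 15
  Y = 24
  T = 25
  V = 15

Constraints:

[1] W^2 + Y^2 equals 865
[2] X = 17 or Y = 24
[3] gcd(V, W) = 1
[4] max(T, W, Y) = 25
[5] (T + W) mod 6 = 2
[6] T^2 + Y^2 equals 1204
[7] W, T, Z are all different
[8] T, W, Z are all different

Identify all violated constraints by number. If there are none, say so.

[1] W^2 + Y^2 = 17^2 + 24^2 = 289 + 576 = 865 — OK.
[2] X = 15 ≠ 17, but Y = 24 = 24 (second disjunct) — OK.
[3] gcd(15, 17) = 1 — OK.
[4] max(25, 17, 24) = 25 — OK.
[5] T + W = 42; 42 mod 6 = 0, not 2 — violated.
[6] T^2 + Y^2 = 25^2 + 24^2 = 625 + 576 = 1201, not 1204 — violated.
[7] values 17, 25, 15 are pairwise distinct — OK.
[8] values 25, 17, 15 are pairwise distinct — OK.

Violated: 5 and 6.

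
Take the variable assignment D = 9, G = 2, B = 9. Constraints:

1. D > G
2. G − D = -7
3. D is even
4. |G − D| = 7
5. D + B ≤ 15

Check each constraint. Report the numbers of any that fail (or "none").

1. D = 9, G = 2; 9 > 2  ✓
2. G − D = 2 − 9 = -7  ✓
3. D = 9 is odd  ✗
4. |2 − 9| = 7  ✓
5. D + B = 9 + 9 = 18; 18 > 15, bound 15 not met  ✗

Constraints 3 and 5 do not hold.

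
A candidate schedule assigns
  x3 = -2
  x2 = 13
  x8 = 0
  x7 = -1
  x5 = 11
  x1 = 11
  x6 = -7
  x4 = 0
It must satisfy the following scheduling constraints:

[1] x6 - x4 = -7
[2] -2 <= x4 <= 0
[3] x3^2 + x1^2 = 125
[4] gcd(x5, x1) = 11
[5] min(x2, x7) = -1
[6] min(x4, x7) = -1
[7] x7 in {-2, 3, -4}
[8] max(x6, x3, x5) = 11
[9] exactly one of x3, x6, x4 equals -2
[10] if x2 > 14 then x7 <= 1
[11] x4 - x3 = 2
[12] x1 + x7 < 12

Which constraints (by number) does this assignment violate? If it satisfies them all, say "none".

[1] x6 - x4 = -7 - 0 = -7 — satisfied.
[2] x4 = 0 lies in [-2, 0] — satisfied.
[3] x3^2 + x1^2 = (-2)^2 + 11^2 = 4 + 121 = 125 — satisfied.
[4] gcd(11, 11) = 11 — satisfied.
[5] min(13, -1) = -1 — satisfied.
[6] min(0, -1) = -1 — satisfied.
[7] x7 = -1 is not in {-2, 3, -4} — violated.
[8] max(-7, -2, 11) = 11 — satisfied.
[9] x3=-2, x6=-7, x4=0; 1 of them equals -2 — satisfied.
[10] x2 = 13, not > 14; antecedent false, conditional vacuously true — satisfied.
[11] x4 - x3 = 0 - (-2) = 2 — satisfied.
[12] x1 + x7 = 11 + (-1) = 10; 10 < 12 — satisfied.

The assignment fails constraint 7.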